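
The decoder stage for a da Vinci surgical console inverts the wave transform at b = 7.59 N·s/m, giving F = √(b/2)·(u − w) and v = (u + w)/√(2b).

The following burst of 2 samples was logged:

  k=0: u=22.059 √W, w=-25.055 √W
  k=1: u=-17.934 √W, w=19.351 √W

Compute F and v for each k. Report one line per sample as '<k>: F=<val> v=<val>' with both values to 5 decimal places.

k=0: u−w=47.11400, u+w=-2.99600; √(b/2)=1.94808, √(2b)=3.89615; F=1.94808×47.114=91.78165, v=-2.99600/3.89615=-0.76896
k=1: u−w=-37.28500, u+w=1.41700; √(b/2)=1.94808, √(2b)=3.89615; F=1.94808×(-37.285)=-72.63401, v=1.41700/3.89615=0.36369

0: F=91.78165 v=-0.76896
1: F=-72.63401 v=0.36369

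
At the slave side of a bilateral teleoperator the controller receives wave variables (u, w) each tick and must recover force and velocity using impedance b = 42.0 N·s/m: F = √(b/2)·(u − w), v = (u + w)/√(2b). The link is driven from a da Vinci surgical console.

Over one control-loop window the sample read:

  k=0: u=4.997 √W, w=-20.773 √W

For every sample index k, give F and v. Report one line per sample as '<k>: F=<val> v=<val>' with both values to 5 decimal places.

0: F=118.09298 v=-1.72130

k=0: u−w=25.77000, u+w=-15.77600; √(b/2)=4.58258, √(2b)=9.16515; F=4.58258×25.77=118.09298, v=-15.77600/9.16515=-1.72130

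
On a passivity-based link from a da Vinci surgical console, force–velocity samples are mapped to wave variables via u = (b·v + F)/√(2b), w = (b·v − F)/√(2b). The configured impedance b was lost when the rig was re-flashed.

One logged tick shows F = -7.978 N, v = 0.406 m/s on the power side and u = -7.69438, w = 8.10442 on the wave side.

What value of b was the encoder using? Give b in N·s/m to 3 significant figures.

b = 0.51 N·s/m

u + w = 0.4100;  u + w = √(2b)·v, so √(2b) = 0.4100/0.406 = 1.0100.
b = (√(2b))²/2 = 1.0200/2 = 0.5100.
(Check via u − w = 2F/√(2b): u − w = -15.7988, 2F/√(2b) = -15.7988.)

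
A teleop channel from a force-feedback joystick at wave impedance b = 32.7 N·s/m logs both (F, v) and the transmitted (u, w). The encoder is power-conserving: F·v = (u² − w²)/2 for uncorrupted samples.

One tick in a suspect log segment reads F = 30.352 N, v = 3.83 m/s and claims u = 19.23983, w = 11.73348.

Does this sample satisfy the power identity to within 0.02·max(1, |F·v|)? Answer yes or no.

yes

F·v = 30.352×3.83 = 116.24816 W.
(u² − w²)/2 = (370.17106 − 137.67455)/2 = 116.24825 W.
|Δ| = 0.00009;  2% of max(1, |F·v|) = 2.32496.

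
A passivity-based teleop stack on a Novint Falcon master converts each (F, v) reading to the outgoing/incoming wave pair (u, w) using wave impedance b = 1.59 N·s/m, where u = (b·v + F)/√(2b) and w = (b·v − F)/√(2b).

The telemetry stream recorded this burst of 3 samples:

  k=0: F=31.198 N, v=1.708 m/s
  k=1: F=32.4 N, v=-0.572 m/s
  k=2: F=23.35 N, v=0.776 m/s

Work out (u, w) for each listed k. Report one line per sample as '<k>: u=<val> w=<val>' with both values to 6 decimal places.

0: u=19.017870 w=-15.972070
1: u=17.659007 w=-18.679029
2: u=13.785933 w=-12.402127

k=0: b·v=1.59×1.708=2.715720; √(2b)=1.783255; u=(2.715720+31.198)/1.783255=19.017870, w=(2.715720−31.198)/1.783255=-15.972070
k=1: b·v=1.59×(-0.572)=-0.909480; √(2b)=1.783255; u=(-0.909480+32.4)/1.783255=17.659007, w=(-0.909480−32.4)/1.783255=-18.679029
k=2: b·v=1.59×0.776=1.233840; √(2b)=1.783255; u=(1.233840+23.35)/1.783255=13.785933, w=(1.233840−23.35)/1.783255=-12.402127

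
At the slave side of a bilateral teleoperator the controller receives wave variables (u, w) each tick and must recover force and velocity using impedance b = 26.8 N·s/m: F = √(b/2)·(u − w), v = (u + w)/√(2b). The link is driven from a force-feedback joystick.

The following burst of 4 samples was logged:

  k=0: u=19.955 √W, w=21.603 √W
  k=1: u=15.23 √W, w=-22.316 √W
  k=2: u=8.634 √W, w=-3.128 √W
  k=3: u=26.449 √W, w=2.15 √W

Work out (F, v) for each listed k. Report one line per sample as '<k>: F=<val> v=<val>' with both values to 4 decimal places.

k=0: u−w=-1.6480, u+w=41.5580; √(b/2)=3.6606, √(2b)=7.3212; F=3.6606×(-1.648)=-6.0327, v=41.5580/7.3212=5.6764
k=1: u−w=37.5460, u+w=-7.0860; √(b/2)=3.6606, √(2b)=7.3212; F=3.6606×37.546=137.4409, v=-7.0860/7.3212=-0.9679
k=2: u−w=11.7620, u+w=5.5060; √(b/2)=3.6606, √(2b)=7.3212; F=3.6606×11.762=43.0560, v=5.5060/7.3212=0.7521
k=3: u−w=24.2990, u+w=28.5990; √(b/2)=3.6606, √(2b)=7.3212; F=3.6606×24.299=88.9489, v=28.5990/7.3212=3.9063

0: F=-6.0327 v=5.6764
1: F=137.4409 v=-0.9679
2: F=43.0560 v=0.7521
3: F=88.9489 v=3.9063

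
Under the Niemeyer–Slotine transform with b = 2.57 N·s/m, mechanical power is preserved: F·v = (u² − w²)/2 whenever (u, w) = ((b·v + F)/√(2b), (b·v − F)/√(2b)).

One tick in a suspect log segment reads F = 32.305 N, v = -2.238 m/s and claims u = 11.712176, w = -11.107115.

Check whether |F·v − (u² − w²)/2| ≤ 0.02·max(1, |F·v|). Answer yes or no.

F·v = 32.305×(-2.238) = -72.298590 W.
(u² − w²)/2 = (137.175067 − 123.368004)/2 = 6.903532 W.
|Δ| = 79.202122;  2% of max(1, |F·v|) = 1.445972.

no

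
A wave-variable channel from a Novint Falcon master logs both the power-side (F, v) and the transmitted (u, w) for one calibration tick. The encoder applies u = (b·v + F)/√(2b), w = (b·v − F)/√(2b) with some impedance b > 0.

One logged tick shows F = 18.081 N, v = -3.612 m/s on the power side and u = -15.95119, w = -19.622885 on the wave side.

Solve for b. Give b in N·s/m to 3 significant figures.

b = 48.5 N·s/m

u + w = -35.574075;  u + w = √(2b)·v, so √(2b) = -35.574075/(-3.612) = 9.848858.
b = (√(2b))²/2 = 97.000003/2 = 48.500002.
(Check via u − w = 2F/√(2b): u − w = 3.671695, 2F/√(2b) = 3.671695.)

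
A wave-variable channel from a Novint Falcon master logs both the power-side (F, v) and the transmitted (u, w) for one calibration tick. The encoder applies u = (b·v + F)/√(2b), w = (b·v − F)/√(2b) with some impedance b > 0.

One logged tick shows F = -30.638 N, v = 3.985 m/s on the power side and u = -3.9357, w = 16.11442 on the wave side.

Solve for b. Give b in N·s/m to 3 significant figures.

u + w = 12.1787;  u + w = √(2b)·v, so √(2b) = 12.1787/3.985 = 3.0561.
b = (√(2b))²/2 = 9.3400/2 = 4.6700.
(Check via u − w = 2F/√(2b): u − w = -20.0501, 2F/√(2b) = -20.0501.)

b = 4.67 N·s/m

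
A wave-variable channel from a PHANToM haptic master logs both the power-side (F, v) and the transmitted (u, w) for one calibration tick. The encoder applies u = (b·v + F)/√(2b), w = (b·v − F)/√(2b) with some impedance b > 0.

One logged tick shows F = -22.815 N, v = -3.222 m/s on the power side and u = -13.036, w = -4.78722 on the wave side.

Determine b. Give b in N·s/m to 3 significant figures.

b = 15.3 N·s/m

u + w = -17.82322;  u + w = √(2b)·v, so √(2b) = -17.82322/(-3.222) = 5.53173.
b = (√(2b))²/2 = 30.59999/2 = 15.29999.
(Check via u − w = 2F/√(2b): u − w = -8.24878, 2F/√(2b) = -8.24878.)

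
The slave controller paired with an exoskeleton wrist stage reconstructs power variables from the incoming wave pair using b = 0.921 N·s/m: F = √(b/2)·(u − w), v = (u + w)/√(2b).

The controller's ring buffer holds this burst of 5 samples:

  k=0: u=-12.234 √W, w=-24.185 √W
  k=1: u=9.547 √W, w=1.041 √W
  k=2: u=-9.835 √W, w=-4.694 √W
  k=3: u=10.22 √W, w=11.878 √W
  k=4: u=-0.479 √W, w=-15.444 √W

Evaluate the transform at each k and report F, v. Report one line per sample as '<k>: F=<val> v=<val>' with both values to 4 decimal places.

0: F=8.1100 v=-26.8339
1: F=5.7722 v=7.8013
2: F=-3.4887 v=-10.7051
3: F=-1.1251 v=16.2820
4: F=10.1553 v=-11.7322

k=0: u−w=11.9510, u+w=-36.4190; √(b/2)=0.6786, √(2b)=1.3572; F=0.6786×11.951=8.1100, v=-36.4190/1.3572=-26.8339
k=1: u−w=8.5060, u+w=10.5880; √(b/2)=0.6786, √(2b)=1.3572; F=0.6786×8.506=5.7722, v=10.5880/1.3572=7.8013
k=2: u−w=-5.1410, u+w=-14.5290; √(b/2)=0.6786, √(2b)=1.3572; F=0.6786×(-5.141)=-3.4887, v=-14.5290/1.3572=-10.7051
k=3: u−w=-1.6580, u+w=22.0980; √(b/2)=0.6786, √(2b)=1.3572; F=0.6786×(-1.658)=-1.1251, v=22.0980/1.3572=16.2820
k=4: u−w=14.9650, u+w=-15.9230; √(b/2)=0.6786, √(2b)=1.3572; F=0.6786×14.965=10.1553, v=-15.9230/1.3572=-11.7322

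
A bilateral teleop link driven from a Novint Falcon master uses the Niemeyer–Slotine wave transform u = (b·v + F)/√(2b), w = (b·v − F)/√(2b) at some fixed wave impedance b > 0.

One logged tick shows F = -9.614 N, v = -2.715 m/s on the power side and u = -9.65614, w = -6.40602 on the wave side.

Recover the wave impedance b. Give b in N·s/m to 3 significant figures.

u + w = -16.0622;  u + w = √(2b)·v, so √(2b) = -16.0622/(-2.715) = 5.9161.
b = (√(2b))²/2 = 35.0000/2 = 17.5000.
(Check via u − w = 2F/√(2b): u − w = -3.2501, 2F/√(2b) = -3.2501.)

b = 17.5 N·s/m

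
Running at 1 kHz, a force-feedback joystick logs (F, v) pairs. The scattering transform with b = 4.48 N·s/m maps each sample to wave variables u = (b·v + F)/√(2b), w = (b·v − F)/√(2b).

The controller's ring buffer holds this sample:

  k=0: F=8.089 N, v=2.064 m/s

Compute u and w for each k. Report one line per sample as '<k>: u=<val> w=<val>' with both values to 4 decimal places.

0: u=5.7915 w=0.3868

k=0: b·v=4.48×2.064=9.2467; √(2b)=2.9933; u=(9.2467+8.089)/2.9933=5.7915, w=(9.2467−8.089)/2.9933=0.3868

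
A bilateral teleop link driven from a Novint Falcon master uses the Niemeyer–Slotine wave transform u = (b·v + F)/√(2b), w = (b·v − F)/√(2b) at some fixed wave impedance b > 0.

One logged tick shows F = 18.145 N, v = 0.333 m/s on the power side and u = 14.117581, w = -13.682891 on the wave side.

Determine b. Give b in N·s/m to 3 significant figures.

u + w = 0.434690;  u + w = √(2b)·v, so √(2b) = 0.434690/0.333 = 1.305375.
b = (√(2b))²/2 = 1.704005/2 = 0.852002.
(Check via u − w = 2F/√(2b): u − w = 27.800472, 2F/√(2b) = 27.800432.)

b = 0.852 N·s/m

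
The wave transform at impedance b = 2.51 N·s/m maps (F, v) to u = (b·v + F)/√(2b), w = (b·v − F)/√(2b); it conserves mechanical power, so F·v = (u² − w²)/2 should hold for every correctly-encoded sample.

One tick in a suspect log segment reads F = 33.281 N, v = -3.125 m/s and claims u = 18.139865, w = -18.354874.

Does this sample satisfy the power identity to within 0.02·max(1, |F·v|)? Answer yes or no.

F·v = 33.281×(-3.125) = -104.003125 W.
(u² − w²)/2 = (329.054702 − 336.901400)/2 = -3.923349 W.
|Δ| = 100.079776;  2% of max(1, |F·v|) = 2.080062.

no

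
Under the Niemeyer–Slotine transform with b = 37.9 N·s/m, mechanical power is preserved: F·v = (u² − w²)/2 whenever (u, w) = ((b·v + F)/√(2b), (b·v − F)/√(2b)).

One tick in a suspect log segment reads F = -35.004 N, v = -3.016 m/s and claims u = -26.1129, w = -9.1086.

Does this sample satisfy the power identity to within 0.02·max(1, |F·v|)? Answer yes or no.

F·v = (-35.004)×(-3.016) = 105.57206 W.
(u² − w²)/2 = (681.88355 − 82.96659)/2 = 299.45848 W.
|Δ| = 193.88641;  2% of max(1, |F·v|) = 2.11144.

no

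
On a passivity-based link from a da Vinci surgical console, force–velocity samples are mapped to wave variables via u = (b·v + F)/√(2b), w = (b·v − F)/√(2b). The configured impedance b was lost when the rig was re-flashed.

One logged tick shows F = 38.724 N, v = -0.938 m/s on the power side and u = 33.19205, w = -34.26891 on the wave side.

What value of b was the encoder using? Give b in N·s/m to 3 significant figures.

b = 0.659 N·s/m

u + w = -1.0769;  u + w = √(2b)·v, so √(2b) = -1.0769/(-0.938) = 1.1480.
b = (√(2b))²/2 = 1.3180/2 = 0.6590.
(Check via u − w = 2F/√(2b): u − w = 67.4610, 2F/√(2b) = 67.4612.)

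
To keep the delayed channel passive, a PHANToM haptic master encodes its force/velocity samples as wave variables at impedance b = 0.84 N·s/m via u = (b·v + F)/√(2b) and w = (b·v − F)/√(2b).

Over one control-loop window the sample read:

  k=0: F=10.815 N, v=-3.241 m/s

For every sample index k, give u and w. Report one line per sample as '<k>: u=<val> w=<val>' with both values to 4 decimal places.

0: u=6.2435 w=-10.4444

k=0: b·v=0.84×(-3.241)=-2.7224; √(2b)=1.2961; u=(-2.7224+10.815)/1.2961=6.2435, w=(-2.7224−10.815)/1.2961=-10.4444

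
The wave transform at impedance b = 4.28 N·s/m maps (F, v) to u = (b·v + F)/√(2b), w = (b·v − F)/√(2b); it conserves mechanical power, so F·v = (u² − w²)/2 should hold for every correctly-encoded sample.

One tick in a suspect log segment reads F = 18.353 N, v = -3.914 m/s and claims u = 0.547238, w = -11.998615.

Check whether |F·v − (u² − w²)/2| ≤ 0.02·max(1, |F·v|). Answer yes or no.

yes

F·v = 18.353×(-3.914) = -71.833642 W.
(u² − w²)/2 = (0.299469 − 143.966762)/2 = -71.833646 W.
|Δ| = 0.000004;  2% of max(1, |F·v|) = 1.436673.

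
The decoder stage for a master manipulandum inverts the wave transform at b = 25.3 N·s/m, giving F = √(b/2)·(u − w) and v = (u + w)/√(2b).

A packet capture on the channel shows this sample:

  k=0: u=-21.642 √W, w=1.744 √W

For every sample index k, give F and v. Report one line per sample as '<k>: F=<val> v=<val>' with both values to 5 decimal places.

k=0: u−w=-23.38600, u+w=-19.89800; √(b/2)=3.55668, √(2b)=7.11337; F=3.55668×(-23.386)=-83.17661, v=-19.89800/7.11337=-2.79727

0: F=-83.17661 v=-2.79727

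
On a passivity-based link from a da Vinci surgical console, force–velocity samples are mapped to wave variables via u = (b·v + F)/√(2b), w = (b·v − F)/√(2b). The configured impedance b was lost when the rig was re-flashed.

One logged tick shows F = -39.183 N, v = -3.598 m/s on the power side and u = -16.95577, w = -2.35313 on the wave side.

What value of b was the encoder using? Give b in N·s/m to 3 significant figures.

b = 14.4 N·s/m

u + w = -19.30890;  u + w = √(2b)·v, so √(2b) = -19.30890/(-3.598) = 5.36656.
b = (√(2b))²/2 = 28.80002/2 = 14.40001.
(Check via u − w = 2F/√(2b): u − w = -14.60264, 2F/√(2b) = -14.60264.)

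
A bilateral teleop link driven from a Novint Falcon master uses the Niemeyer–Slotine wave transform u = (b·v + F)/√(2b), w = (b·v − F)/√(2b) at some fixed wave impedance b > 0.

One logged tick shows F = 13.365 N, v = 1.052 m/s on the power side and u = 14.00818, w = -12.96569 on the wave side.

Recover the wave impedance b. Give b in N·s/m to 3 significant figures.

u + w = 1.0425;  u + w = √(2b)·v, so √(2b) = 1.0425/1.052 = 0.9910.
b = (√(2b))²/2 = 0.9820/2 = 0.4910.
(Check via u − w = 2F/√(2b): u − w = 26.9739, 2F/√(2b) = 26.9738.)

b = 0.491 N·s/m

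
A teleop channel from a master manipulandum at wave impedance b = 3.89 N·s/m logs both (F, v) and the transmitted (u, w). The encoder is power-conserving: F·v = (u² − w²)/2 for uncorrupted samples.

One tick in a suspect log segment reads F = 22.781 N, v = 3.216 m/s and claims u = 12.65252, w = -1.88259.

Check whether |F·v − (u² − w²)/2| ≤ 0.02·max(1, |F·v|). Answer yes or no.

no

F·v = 22.781×3.216 = 73.2637 W.
(u² − w²)/2 = (160.0863 − 3.5441)/2 = 78.2711 W.
|Δ| = 5.0074;  2% of max(1, |F·v|) = 1.4653.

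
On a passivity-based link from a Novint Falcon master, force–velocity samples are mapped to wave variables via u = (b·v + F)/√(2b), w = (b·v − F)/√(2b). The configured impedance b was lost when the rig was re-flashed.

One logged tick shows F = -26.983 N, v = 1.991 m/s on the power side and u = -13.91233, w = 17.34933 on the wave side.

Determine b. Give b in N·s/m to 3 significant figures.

u + w = 3.43700;  u + w = √(2b)·v, so √(2b) = 3.43700/1.991 = 1.72627.
b = (√(2b))²/2 = 2.98000/2 = 1.49000.
(Check via u − w = 2F/√(2b): u − w = -31.26166, 2F/√(2b) = -31.26165.)

b = 1.49 N·s/m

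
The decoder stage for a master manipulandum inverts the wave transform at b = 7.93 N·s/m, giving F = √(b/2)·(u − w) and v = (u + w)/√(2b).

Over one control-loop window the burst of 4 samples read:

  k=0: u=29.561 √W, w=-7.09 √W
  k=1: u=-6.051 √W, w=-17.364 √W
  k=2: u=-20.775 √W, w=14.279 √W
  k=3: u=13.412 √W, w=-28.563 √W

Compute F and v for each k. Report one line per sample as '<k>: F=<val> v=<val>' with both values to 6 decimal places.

k=0: u−w=36.651000, u+w=22.471000; √(b/2)=1.991231, √(2b)=3.982462; F=1.991231×36.651=72.980599, v=22.471000/3.982462=5.642490
k=1: u−w=11.313000, u+w=-23.415000; √(b/2)=1.991231, √(2b)=3.982462; F=1.991231×11.313=22.526794, v=-23.415000/3.982462=-5.879529
k=2: u−w=-35.054000, u+w=-6.496000; √(b/2)=1.991231, √(2b)=3.982462; F=1.991231×(-35.054)=-69.800604, v=-6.496000/3.982462=-1.631152
k=3: u−w=41.975000, u+w=-15.151000; √(b/2)=1.991231, √(2b)=3.982462; F=1.991231×41.975=83.581912, v=-15.151000/3.982462=-3.804431

0: F=72.980599 v=5.642490
1: F=22.526794 v=-5.879529
2: F=-69.800604 v=-1.631152
3: F=83.581912 v=-3.804431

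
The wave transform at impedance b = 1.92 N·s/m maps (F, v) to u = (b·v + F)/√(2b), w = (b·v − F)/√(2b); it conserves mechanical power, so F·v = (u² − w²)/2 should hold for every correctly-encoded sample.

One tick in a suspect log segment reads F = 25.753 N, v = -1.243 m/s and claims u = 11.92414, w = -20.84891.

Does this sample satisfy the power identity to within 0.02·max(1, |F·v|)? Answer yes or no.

no

F·v = 25.753×(-1.243) = -32.01098 W.
(u² − w²)/2 = (142.18511 − 434.67705)/2 = -146.24597 W.
|Δ| = 114.23499;  2% of max(1, |F·v|) = 0.64022.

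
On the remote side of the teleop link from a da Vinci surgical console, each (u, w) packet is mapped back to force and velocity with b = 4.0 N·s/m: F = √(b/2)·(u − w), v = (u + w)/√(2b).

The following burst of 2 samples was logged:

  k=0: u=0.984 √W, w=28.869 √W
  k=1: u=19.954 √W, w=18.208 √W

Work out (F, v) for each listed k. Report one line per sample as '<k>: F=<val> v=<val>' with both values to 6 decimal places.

0: F=-39.435345 v=10.554629
1: F=2.469217 v=13.492304

k=0: u−w=-27.885000, u+w=29.853000; √(b/2)=1.414214, √(2b)=2.828427; F=1.414214×(-27.885)=-39.435345, v=29.853000/2.828427=10.554629
k=1: u−w=1.746000, u+w=38.162000; √(b/2)=1.414214, √(2b)=2.828427; F=1.414214×1.746=2.469217, v=38.162000/2.828427=13.492304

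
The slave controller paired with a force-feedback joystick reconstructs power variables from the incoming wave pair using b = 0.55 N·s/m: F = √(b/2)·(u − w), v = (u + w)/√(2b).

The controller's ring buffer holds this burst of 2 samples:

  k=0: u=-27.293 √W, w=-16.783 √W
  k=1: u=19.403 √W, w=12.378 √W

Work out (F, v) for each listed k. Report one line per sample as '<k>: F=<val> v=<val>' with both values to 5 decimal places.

0: F=-5.51149 v=-42.02482
1: F=3.68394 v=30.30199

k=0: u−w=-10.51000, u+w=-44.07600; √(b/2)=0.52440, √(2b)=1.04881; F=0.52440×(-10.51)=-5.51149, v=-44.07600/1.04881=-42.02482
k=1: u−w=7.02500, u+w=31.78100; √(b/2)=0.52440, √(2b)=1.04881; F=0.52440×7.025=3.68394, v=31.78100/1.04881=30.30199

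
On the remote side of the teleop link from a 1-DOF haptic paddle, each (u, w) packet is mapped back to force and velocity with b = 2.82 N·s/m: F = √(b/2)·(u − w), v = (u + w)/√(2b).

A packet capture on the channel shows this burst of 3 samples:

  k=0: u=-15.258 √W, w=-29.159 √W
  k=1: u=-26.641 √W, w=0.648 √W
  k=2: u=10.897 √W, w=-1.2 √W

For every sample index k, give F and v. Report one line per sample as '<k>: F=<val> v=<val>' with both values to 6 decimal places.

0: F=16.506523 v=-18.702931
1: F=-32.403892 v=-10.945027
2: F=14.364392 v=4.083174

k=0: u−w=13.901000, u+w=-44.417000; √(b/2)=1.187434, √(2b)=2.374868; F=1.187434×13.901=16.506523, v=-44.417000/2.374868=-18.702931
k=1: u−w=-27.289000, u+w=-25.993000; √(b/2)=1.187434, √(2b)=2.374868; F=1.187434×(-27.289)=-32.403892, v=-25.993000/2.374868=-10.945027
k=2: u−w=12.097000, u+w=9.697000; √(b/2)=1.187434, √(2b)=2.374868; F=1.187434×12.097=14.364392, v=9.697000/2.374868=4.083174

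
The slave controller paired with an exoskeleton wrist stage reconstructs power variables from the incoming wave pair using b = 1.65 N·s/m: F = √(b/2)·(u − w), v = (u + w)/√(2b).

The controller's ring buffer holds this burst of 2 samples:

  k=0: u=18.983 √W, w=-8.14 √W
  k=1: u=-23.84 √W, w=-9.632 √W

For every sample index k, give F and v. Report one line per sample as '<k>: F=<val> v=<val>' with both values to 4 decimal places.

0: F=24.6357 v=5.9689
1: F=-12.9051 v=-18.4257

k=0: u−w=27.1230, u+w=10.8430; √(b/2)=0.9083, √(2b)=1.8166; F=0.9083×27.123=24.6357, v=10.8430/1.8166=5.9689
k=1: u−w=-14.2080, u+w=-33.4720; √(b/2)=0.9083, √(2b)=1.8166; F=0.9083×(-14.208)=-12.9051, v=-33.4720/1.8166=-18.4257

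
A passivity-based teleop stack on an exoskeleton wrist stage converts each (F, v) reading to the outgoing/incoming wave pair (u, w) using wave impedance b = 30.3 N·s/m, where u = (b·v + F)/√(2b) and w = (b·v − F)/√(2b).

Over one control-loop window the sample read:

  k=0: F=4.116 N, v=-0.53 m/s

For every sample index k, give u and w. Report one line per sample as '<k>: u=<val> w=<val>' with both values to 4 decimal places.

k=0: b·v=30.3×(-0.53)=-16.0590; √(2b)=7.7846; u=(-16.0590+4.116)/7.7846=-1.5342, w=(-16.0590−4.116)/7.7846=-2.5917

0: u=-1.5342 w=-2.5917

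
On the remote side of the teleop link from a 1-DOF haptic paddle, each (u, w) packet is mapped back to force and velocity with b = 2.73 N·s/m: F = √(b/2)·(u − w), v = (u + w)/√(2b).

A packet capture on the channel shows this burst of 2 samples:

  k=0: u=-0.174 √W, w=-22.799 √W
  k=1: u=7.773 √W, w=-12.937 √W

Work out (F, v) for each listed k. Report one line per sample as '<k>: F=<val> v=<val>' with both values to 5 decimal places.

k=0: u−w=22.62500, u+w=-22.97300; √(b/2)=1.16833, √(2b)=2.33666; F=1.16833×22.625=26.43351, v=-22.97300/2.33666=-9.83154
k=1: u−w=20.71000, u+w=-5.16400; √(b/2)=1.16833, √(2b)=2.33666; F=1.16833×20.71=24.19616, v=-5.16400/2.33666=-2.20999

0: F=26.43351 v=-9.83154
1: F=24.19616 v=-2.20999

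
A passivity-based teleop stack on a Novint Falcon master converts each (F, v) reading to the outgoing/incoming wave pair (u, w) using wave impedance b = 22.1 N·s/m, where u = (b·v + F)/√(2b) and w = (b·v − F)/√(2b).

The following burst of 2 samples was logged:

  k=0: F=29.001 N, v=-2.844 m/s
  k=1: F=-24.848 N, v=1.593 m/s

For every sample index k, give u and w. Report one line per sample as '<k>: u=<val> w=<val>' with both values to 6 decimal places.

k=0: b·v=22.1×(-2.844)=-62.852400; √(2b)=6.648308; u=(-62.852400+29.001)/6.648308=-5.091732, w=(-62.852400−29.001)/6.648308=-13.816057
k=1: b·v=22.1×1.593=35.205300; √(2b)=6.648308; u=(35.205300+(-24.848))/6.648308=1.557885, w=(35.205300−(-24.848))/6.648308=9.032870

0: u=-5.091732 w=-13.816057
1: u=1.557885 w=9.032870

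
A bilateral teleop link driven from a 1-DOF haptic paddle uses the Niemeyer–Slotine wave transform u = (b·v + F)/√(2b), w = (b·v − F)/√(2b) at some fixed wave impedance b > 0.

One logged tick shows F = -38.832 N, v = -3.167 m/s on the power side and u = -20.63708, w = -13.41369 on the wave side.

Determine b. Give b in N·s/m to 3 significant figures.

b = 57.8 N·s/m

u + w = -34.0508;  u + w = √(2b)·v, so √(2b) = -34.0508/(-3.167) = 10.7517.
b = (√(2b))²/2 = 115.6000/2 = 57.8000.
(Check via u − w = 2F/√(2b): u − w = -7.2234, 2F/√(2b) = -7.2234.)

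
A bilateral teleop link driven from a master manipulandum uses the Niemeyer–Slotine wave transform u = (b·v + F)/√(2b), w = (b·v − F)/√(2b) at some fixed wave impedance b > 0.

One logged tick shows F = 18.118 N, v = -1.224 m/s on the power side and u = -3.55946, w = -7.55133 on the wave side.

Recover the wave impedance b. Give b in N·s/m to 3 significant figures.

b = 41.2 N·s/m

u + w = -11.11079;  u + w = √(2b)·v, so √(2b) = -11.11079/(-1.224) = 9.07744.
b = (√(2b))²/2 = 82.39997/2 = 41.19998.
(Check via u − w = 2F/√(2b): u − w = 3.99187, 2F/√(2b) = 3.99187.)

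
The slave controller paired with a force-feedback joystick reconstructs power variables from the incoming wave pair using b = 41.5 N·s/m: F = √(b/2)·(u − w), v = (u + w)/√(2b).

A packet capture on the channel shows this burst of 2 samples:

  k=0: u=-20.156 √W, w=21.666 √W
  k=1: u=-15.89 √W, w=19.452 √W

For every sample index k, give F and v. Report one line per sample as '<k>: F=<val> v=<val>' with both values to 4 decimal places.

0: F=-190.5083 v=0.1657
1: F=-160.9905 v=0.3910

k=0: u−w=-41.8220, u+w=1.5100; √(b/2)=4.5552, √(2b)=9.1104; F=4.5552×(-41.822)=-190.5083, v=1.5100/9.1104=0.1657
k=1: u−w=-35.3420, u+w=3.5620; √(b/2)=4.5552, √(2b)=9.1104; F=4.5552×(-35.342)=-160.9905, v=3.5620/9.1104=0.3910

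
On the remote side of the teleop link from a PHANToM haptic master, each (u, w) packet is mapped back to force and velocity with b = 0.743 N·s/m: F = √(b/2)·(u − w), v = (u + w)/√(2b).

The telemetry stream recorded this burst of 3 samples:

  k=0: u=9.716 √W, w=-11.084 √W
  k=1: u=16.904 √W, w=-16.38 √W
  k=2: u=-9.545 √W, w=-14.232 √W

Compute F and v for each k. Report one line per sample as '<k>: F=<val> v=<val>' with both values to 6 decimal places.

k=0: u−w=20.800000, u+w=-1.368000; √(b/2)=0.609508, √(2b)=1.219016; F=0.609508×20.8=12.677766, v=-1.368000/1.219016=-1.122217
k=1: u−w=33.284000, u+w=0.524000; √(b/2)=0.609508, √(2b)=1.219016; F=0.609508×33.284=20.286864, v=0.524000/1.219016=0.429855
k=2: u−w=4.687000, u+w=-23.777000; √(b/2)=0.609508, √(2b)=1.219016; F=0.609508×4.687=2.856764, v=-23.777000/1.219016=-19.505076

0: F=12.677766 v=-1.122217
1: F=20.286864 v=0.429855
2: F=2.856764 v=-19.505076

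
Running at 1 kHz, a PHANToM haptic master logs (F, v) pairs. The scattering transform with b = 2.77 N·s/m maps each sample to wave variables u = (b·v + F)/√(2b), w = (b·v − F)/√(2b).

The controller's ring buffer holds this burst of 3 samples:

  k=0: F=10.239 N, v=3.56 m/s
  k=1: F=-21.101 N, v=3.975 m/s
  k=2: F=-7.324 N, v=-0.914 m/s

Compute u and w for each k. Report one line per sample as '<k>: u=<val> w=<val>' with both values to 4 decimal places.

0: u=8.5398 w=-0.1605
1: u=-4.2869 w=13.6430
2: u=-4.1873 w=2.0360

k=0: b·v=2.77×3.56=9.8612; √(2b)=2.3537; u=(9.8612+10.239)/2.3537=8.5398, w=(9.8612−10.239)/2.3537=-0.1605
k=1: b·v=2.77×3.975=11.0107; √(2b)=2.3537; u=(11.0107+(-21.101))/2.3537=-4.2869, w=(11.0107−(-21.101))/2.3537=13.6430
k=2: b·v=2.77×(-0.914)=-2.5318; √(2b)=2.3537; u=(-2.5318+(-7.324))/2.3537=-4.1873, w=(-2.5318−(-7.324))/2.3537=2.0360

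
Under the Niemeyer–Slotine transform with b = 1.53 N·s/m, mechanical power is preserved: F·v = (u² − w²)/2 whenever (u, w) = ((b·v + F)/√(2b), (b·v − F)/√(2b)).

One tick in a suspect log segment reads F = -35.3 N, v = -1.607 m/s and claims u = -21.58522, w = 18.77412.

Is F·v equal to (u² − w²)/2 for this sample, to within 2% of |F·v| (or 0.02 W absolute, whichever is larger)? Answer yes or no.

yes

F·v = (-35.3)×(-1.607) = 56.7271 W.
(u² − w²)/2 = (465.9217 − 352.4676)/2 = 56.7271 W.
|Δ| = 0.0000;  2% of max(1, |F·v|) = 1.1345.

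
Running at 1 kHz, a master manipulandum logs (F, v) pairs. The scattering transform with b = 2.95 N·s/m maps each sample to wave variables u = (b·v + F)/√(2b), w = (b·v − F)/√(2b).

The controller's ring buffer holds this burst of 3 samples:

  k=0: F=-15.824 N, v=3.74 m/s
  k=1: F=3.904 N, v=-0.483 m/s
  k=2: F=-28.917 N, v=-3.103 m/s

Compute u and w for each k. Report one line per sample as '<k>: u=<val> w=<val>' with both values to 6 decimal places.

k=0: b·v=2.95×3.74=11.033000; √(2b)=2.428992; u=(11.033000+(-15.824))/2.428992=-1.972423, w=(11.033000−(-15.824))/2.428992=11.056852
k=1: b·v=2.95×(-0.483)=-1.424850; √(2b)=2.428992; u=(-1.424850+3.904)/2.428992=1.020650, w=(-1.424850−3.904)/2.428992=-2.193853
k=2: b·v=2.95×(-3.103)=-9.153850; √(2b)=2.428992; u=(-9.153850+(-28.917))/2.428992=-15.673521, w=(-9.153850−(-28.917))/2.428992=8.136360

0: u=-1.972423 w=11.056852
1: u=1.020650 w=-2.193853
2: u=-15.673521 w=8.136360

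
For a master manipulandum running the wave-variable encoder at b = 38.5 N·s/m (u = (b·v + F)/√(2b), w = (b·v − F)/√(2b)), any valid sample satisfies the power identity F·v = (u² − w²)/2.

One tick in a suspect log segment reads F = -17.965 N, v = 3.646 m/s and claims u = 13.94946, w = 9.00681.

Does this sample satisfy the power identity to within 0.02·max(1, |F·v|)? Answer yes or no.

no

F·v = (-17.965)×3.646 = -65.50039 W.
(u² − w²)/2 = (194.58743 − 81.12263)/2 = 56.73240 W.
|Δ| = 122.23279;  2% of max(1, |F·v|) = 1.31001.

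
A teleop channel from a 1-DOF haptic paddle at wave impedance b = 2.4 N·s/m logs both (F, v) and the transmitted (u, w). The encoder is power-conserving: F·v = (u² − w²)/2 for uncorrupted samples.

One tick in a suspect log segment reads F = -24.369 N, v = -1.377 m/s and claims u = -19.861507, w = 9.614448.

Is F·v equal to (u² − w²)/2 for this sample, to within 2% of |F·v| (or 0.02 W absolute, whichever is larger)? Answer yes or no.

no

F·v = (-24.369)×(-1.377) = 33.556113 W.
(u² − w²)/2 = (394.479460 − 92.437610)/2 = 151.020925 W.
|Δ| = 117.464812;  2% of max(1, |F·v|) = 0.671122.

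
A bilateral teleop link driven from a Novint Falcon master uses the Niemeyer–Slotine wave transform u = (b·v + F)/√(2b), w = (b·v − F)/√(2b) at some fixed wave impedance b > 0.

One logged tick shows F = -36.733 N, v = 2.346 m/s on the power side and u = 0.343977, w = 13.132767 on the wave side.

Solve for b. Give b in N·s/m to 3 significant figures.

u + w = 13.476744;  u + w = √(2b)·v, so √(2b) = 13.476744/2.346 = 5.744563.
b = (√(2b))²/2 = 33.000000/2 = 16.500000.
(Check via u − w = 2F/√(2b): u − w = -12.788790, 2F/√(2b) = -12.788789.)

b = 16.5 N·s/m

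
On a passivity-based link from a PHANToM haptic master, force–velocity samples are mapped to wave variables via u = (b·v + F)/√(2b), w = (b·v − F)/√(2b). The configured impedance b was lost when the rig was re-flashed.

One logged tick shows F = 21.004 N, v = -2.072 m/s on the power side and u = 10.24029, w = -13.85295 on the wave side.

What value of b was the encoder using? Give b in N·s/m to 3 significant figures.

b = 1.52 N·s/m

u + w = -3.6127;  u + w = √(2b)·v, so √(2b) = -3.6127/(-2.072) = 1.7436.
b = (√(2b))²/2 = 3.0400/2 = 1.5200.
(Check via u − w = 2F/√(2b): u − w = 24.0932, 2F/√(2b) = 24.0932.)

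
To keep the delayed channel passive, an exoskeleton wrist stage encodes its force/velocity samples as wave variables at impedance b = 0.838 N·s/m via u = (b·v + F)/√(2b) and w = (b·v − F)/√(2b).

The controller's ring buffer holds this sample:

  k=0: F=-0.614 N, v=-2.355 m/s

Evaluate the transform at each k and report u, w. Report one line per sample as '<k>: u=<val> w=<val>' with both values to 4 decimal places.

0: u=-1.9987 w=-1.0501

k=0: b·v=0.838×(-2.355)=-1.9735; √(2b)=1.2946; u=(-1.9735+(-0.614))/1.2946=-1.9987, w=(-1.9735−(-0.614))/1.2946=-1.0501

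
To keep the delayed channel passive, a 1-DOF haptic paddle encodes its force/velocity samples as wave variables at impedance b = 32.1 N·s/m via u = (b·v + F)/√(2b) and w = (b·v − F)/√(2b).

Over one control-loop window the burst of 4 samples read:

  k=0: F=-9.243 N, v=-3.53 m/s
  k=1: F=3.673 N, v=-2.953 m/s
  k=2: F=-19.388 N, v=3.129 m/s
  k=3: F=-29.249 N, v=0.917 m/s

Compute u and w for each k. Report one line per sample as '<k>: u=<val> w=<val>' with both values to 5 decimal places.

k=0: b·v=32.1×(-3.53)=-113.31300; √(2b)=8.01249; u=(-113.31300+(-9.243))/8.01249=-15.29562, w=(-113.31300−(-9.243))/8.01249=-12.98847
k=1: b·v=32.1×(-2.953)=-94.79130; √(2b)=8.01249; u=(-94.79130+3.673)/8.01249=-11.37203, w=(-94.79130−3.673)/8.01249=-12.28885
k=2: b·v=32.1×3.129=100.44090; √(2b)=8.01249; u=(100.44090+(-19.388))/8.01249=10.11582, w=(100.44090−(-19.388))/8.01249=14.95526
k=3: b·v=32.1×0.917=29.43570; √(2b)=8.01249; u=(29.43570+(-29.249))/8.01249=0.02330, w=(29.43570−(-29.249))/8.01249=7.32415

0: u=-15.29562 w=-12.98847
1: u=-11.37203 w=-12.28885
2: u=10.11582 w=14.95526
3: u=0.02330 w=7.32415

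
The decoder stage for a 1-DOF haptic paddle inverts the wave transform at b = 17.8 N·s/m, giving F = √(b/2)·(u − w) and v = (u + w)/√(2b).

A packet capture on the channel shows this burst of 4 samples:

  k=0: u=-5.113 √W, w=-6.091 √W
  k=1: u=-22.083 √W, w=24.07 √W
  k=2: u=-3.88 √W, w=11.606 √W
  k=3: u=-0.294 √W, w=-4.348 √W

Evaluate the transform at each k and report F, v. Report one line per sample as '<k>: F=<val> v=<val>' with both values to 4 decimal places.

k=0: u−w=0.9780, u+w=-11.2040; √(b/2)=2.9833, √(2b)=5.9666; F=2.9833×0.978=2.9177, v=-11.2040/5.9666=-1.8778
k=1: u−w=-46.1530, u+w=1.9870; √(b/2)=2.9833, √(2b)=5.9666; F=2.9833×(-46.153)=-137.6876, v=1.9870/5.9666=0.3330
k=2: u−w=-15.4860, u+w=7.7260; √(b/2)=2.9833, √(2b)=5.9666; F=2.9833×(-15.486)=-46.1992, v=7.7260/5.9666=1.2949
k=3: u−w=4.0540, u+w=-4.6420; √(b/2)=2.9833, √(2b)=5.9666; F=2.9833×4.054=12.0942, v=-4.6420/5.9666=-0.7780

0: F=2.9177 v=-1.8778
1: F=-137.6876 v=0.3330
2: F=-46.1992 v=1.2949
3: F=12.0942 v=-0.7780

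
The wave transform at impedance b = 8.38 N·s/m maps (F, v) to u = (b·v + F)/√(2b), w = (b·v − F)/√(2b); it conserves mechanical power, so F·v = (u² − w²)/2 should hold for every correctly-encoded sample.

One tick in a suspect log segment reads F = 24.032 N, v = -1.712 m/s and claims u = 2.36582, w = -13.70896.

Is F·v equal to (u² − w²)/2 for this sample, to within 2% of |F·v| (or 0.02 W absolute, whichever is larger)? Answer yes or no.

no

F·v = 24.032×(-1.712) = -41.14278 W.
(u² − w²)/2 = (5.59710 − 187.93558)/2 = -91.16924 W.
|Δ| = 50.02646;  2% of max(1, |F·v|) = 0.82286.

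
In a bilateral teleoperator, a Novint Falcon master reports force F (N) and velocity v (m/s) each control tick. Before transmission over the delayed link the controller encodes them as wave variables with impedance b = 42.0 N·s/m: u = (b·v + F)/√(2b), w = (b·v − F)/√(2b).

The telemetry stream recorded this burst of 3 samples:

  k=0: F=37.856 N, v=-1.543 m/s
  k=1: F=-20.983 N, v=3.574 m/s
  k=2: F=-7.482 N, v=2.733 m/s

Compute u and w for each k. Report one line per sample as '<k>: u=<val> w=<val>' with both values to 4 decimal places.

k=0: b·v=42.0×(-1.543)=-64.8060; √(2b)=9.1652; u=(-64.8060+37.856)/9.1652=-2.9405, w=(-64.8060−37.856)/9.1652=-11.2013
k=1: b·v=42.0×3.574=150.1080; √(2b)=9.1652; u=(150.1080+(-20.983))/9.1652=14.0887, w=(150.1080−(-20.983))/9.1652=18.6676
k=2: b·v=42.0×2.733=114.7860; √(2b)=9.1652; u=(114.7860+(-7.482))/9.1652=11.7078, w=(114.7860−(-7.482))/9.1652=13.3405

0: u=-2.9405 w=-11.2013
1: u=14.0887 w=18.6676
2: u=11.7078 w=13.3405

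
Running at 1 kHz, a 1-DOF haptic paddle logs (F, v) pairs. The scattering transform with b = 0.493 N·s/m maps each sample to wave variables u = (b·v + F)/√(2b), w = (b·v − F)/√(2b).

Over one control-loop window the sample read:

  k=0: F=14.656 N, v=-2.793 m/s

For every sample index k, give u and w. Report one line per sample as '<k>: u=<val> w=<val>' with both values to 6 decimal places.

k=0: b·v=0.493×(-2.793)=-1.376949; √(2b)=0.992975; u=(-1.376949+14.656)/0.992975=13.372992, w=(-1.376949−14.656)/0.992975=-16.146372

0: u=13.372992 w=-16.146372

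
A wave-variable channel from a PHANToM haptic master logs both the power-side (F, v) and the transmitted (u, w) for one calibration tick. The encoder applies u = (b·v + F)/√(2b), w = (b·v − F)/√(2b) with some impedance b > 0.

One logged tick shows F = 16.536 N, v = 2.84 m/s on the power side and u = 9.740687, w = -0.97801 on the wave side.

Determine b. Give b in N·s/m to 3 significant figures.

b = 4.76 N·s/m

u + w = 8.762677;  u + w = √(2b)·v, so √(2b) = 8.762677/2.84 = 3.085450.
b = (√(2b))²/2 = 9.520000/2 = 4.760000.
(Check via u − w = 2F/√(2b): u − w = 10.718697, 2F/√(2b) = 10.718697.)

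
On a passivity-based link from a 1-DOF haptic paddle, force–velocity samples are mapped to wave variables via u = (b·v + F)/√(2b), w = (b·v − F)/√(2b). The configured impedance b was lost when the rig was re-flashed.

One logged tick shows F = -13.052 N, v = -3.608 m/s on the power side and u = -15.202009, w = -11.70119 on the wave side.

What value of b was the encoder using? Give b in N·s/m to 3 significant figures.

b = 27.8 N·s/m

u + w = -26.903199;  u + w = √(2b)·v, so √(2b) = -26.903199/(-3.608) = 7.456541.
b = (√(2b))²/2 = 55.600000/2 = 27.800000.
(Check via u − w = 2F/√(2b): u − w = -3.500819, 2F/√(2b) = -3.500819.)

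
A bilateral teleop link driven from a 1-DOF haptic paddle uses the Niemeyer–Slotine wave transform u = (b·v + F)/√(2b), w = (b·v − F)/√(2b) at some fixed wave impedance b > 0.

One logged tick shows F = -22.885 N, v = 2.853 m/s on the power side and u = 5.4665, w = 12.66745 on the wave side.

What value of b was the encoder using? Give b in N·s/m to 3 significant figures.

b = 20.2 N·s/m

u + w = 18.13395;  u + w = √(2b)·v, so √(2b) = 18.13395/2.853 = 6.35610.
b = (√(2b))²/2 = 40.39999/2 = 20.20000.
(Check via u − w = 2F/√(2b): u − w = -7.20095, 2F/√(2b) = -7.20096.)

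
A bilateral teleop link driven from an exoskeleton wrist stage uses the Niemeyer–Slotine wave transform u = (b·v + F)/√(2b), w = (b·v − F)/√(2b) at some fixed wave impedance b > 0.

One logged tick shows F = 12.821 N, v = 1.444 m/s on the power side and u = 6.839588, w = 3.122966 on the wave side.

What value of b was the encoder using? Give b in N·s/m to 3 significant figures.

b = 23.8 N·s/m

u + w = 9.962554;  u + w = √(2b)·v, so √(2b) = 9.962554/1.444 = 6.899276.
b = (√(2b))²/2 = 47.600004/2 = 23.800002.
(Check via u − w = 2F/√(2b): u − w = 3.716622, 2F/√(2b) = 3.716622.)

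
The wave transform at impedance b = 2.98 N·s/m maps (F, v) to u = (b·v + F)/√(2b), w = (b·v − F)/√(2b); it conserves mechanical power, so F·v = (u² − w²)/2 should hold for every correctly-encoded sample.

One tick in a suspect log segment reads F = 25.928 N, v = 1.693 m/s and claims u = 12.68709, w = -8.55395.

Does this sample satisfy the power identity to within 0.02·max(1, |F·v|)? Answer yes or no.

F·v = 25.928×1.693 = 43.89610 W.
(u² − w²)/2 = (160.96225 − 73.17006)/2 = 43.89610 W.
|Δ| = 0.00001;  2% of max(1, |F·v|) = 0.87792.

yes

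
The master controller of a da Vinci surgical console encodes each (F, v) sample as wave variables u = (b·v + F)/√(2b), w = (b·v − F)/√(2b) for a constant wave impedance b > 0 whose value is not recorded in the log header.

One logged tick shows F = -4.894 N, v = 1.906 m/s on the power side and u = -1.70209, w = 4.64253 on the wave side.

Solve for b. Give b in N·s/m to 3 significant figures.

u + w = 2.9404;  u + w = √(2b)·v, so √(2b) = 2.9404/1.906 = 1.5427.
b = (√(2b))²/2 = 2.3800/2 = 1.1900.
(Check via u − w = 2F/√(2b): u − w = -6.3446, 2F/√(2b) = -6.3446.)

b = 1.19 N·s/m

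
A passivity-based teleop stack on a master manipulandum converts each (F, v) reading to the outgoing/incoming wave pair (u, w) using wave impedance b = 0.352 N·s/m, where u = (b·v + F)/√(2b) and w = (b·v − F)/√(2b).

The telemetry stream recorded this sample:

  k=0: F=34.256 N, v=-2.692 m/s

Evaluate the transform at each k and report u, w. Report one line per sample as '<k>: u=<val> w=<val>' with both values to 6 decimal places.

k=0: b·v=0.352×(-2.692)=-0.947584; √(2b)=0.839047; u=(-0.947584+34.256)/0.839047=39.697911, w=(-0.947584−34.256)/0.839047=-41.956625

0: u=39.697911 w=-41.956625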